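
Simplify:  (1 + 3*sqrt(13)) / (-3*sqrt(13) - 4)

(-113 + 9*sqrt(13))/101

Multiply numerator and denominator by -4 + 3*sqrt(13).
Denominator becomes -101; numerator becomes -9*sqrt(13) + 113.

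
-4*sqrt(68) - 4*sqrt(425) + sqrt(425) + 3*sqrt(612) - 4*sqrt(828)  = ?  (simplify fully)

4*sqrt(68) = 8*sqrt(17); 4*sqrt(425) = 20*sqrt(17); sqrt(425) = 5*sqrt(17); 3*sqrt(612) = 18*sqrt(17); 4*sqrt(828) = 24*sqrt(23)

-24*sqrt(23) - 5*sqrt(17)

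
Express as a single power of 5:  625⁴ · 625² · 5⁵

5^29

625⁴ = 5^16; 625² = 5^8; 5⁵ = 5^5
Combine exponents: 5^29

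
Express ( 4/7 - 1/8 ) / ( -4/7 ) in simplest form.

-25/32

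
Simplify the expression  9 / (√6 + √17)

(-9*√6 + 9*√17)/11

Multiply numerator and denominator by -√17 + √6.
Denominator becomes -11; numerator becomes -9*√17 + 9*√6.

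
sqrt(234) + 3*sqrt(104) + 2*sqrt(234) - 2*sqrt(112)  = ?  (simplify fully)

sqrt(234) = 3*sqrt(26); 3*sqrt(104) = 6*sqrt(26); 2*sqrt(234) = 6*sqrt(26); 2*sqrt(112) = 8*sqrt(7)

-8*sqrt(7) + 15*sqrt(26)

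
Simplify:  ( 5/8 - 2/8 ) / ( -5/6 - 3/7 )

Numerator: 5/8 - 2/8 = 3/8
Denominator: -5/6 - 3/7 = -53/42
Divide: (3/8) · (-42/53) = -63/212

-63/212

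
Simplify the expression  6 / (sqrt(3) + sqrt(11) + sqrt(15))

(-36*sqrt(55) - 6*sqrt(15) + 42*sqrt(11) + 138*sqrt(3))/131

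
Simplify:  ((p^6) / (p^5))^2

p^2

Inside the bracket: p^1
Raise to the power 2: p^2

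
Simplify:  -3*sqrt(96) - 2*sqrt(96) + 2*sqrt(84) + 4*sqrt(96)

3*sqrt(96) = 12*sqrt(6); 2*sqrt(96) = 8*sqrt(6); 2*sqrt(84) = 4*sqrt(21); 4*sqrt(96) = 16*sqrt(6)

-4*sqrt(6) + 4*sqrt(21)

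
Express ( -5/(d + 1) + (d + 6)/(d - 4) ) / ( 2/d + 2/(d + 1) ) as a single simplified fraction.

(d^3 + 2*d^2 + 26*d)/(4*d^2 - 14*d - 8)

Numerator: -5/(d + 1) + (d + 6)/(d - 4) = (d^2 + 2*d + 26)/(d^2 - 3*d - 4)
Denominator: 2/d + 2/(d + 1) = (4*d + 2)/(d^2 + d)
Divide: ((d^2 + 2*d + 26)/(d^2 - 3*d - 4)) · ((d^2 + d)/(4*d + 2)) = (d^3 + 2*d^2 + 26*d)/(4*d^2 - 14*d - 8)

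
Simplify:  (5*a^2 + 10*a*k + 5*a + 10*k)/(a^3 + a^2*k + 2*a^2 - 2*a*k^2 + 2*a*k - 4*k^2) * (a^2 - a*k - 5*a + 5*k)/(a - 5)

(5*a + 5)/(a + 2)

Factor: 5*a^2 + 10*a*k + 5*a + 10*k = 5*(a + 1)*(a + 2*k);  a^3 + a^2*k + 2*a^2 - 2*a*k^2 + 2*a*k - 4*k^2 = (a - k)*(a + 2)*(a + 2*k);  a^2 - a*k - 5*a + 5*k = (a - k)*(a - 5)
Cancel the common factors (a - 5), (a - k), (a + 2*k).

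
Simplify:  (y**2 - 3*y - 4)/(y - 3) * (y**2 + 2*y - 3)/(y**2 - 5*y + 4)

(y**2 + 4*y + 3)/(y - 3)

Factor: y**2 - 3*y - 4 = (y - 4)*(y + 1);  y**2 + 2*y - 3 = (y + 3)*(y - 1);  y**2 - 5*y + 4 = (y - 1)*(y - 4)
Cancel the common factors (y - 4), (y - 1).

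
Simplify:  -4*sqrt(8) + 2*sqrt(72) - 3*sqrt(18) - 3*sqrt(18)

-14*sqrt(2)

4*sqrt(8) = 8*sqrt(2); 2*sqrt(72) = 12*sqrt(2); 3*sqrt(18) = 9*sqrt(2); 3*sqrt(18) = 9*sqrt(2)
Combine: (-8 + 12 - 9 - 9)·sqrt(2) = -14*sqrt(2)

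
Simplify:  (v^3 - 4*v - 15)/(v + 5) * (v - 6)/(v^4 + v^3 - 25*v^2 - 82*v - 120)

(v - 3)/(v^2 + 9*v + 20)

Factor: v^3 - 4*v - 15 = (v - 3)*(v^2 + 3*v + 5);  v^4 + v^3 - 25*v^2 - 82*v - 120 = (v^2 + 3*v + 5)*(v + 4)*(v - 6)
Cancel the common factors (v^2 + 3*v + 5), (v - 6).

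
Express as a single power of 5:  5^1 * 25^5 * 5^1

5^12

5^1 = 5^1; 25^5 = 5^10; 5^1 = 5^1
Combine exponents: 5^12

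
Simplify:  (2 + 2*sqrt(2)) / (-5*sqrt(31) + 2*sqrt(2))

(-10*sqrt(62) - 10*sqrt(31) - 8 - 4*sqrt(2))/767

Multiply numerator and denominator by 2*sqrt(2) + 5*sqrt(31).
Denominator becomes -767; numerator becomes 4*sqrt(2) + 8 + 10*sqrt(31) + 10*sqrt(62).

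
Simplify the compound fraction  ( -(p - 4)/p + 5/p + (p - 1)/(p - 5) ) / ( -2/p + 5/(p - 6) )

(13*p^2 - 123*p + 270)/(3*p^2 - 3*p - 60)

Numerator: -(p - 4)/p + 5/p + (p - 1)/(p - 5) = (13*p - 45)/(p^2 - 5*p)
Denominator: -2/p + 5/(p - 6) = (3*p + 12)/(p^2 - 6*p)
Divide: ((13*p - 45)/(p^2 - 5*p)) · ((p^2 - 6*p)/(3*p + 12)) = (13*p^2 - 123*p + 270)/(3*p^2 - 3*p - 60)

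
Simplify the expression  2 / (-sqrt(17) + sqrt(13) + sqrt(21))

(-34*sqrt(17) + 18*sqrt(21) + 50*sqrt(13) + 4*sqrt(4641))/803

Group as (sqrt(13) + sqrt(21)) - sqrt(17); multiply by (sqrt(13) + sqrt(21)) + sqrt(17), then rationalise the remaining surd.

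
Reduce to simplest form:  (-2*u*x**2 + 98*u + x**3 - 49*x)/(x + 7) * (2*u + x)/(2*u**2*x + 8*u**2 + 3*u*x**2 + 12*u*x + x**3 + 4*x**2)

Factor: -2*u*x**2 + 98*u + x**3 - 49*x = (-2*u + x)*(x + 7)*(x - 7);  2*u**2*x + 8*u**2 + 3*u*x**2 + 12*u*x + x**3 + 4*x**2 = (x + 4)*(2*u + x)*(u + x)
Cancel the common factors (x + 7), (2*u + x).

(-2*u*x + 14*u + x**2 - 7*x)/(u*x + 4*u + x**2 + 4*x)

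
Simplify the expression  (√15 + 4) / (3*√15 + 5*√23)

(-12*√15 - 45 + 5*√345 + 20*√23)/440

Multiply numerator and denominator by -5*√23 + 3*√15.
Denominator becomes -440; numerator becomes -20*√23 - 5*√345 + 45 + 12*√15.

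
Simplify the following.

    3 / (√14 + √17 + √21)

(-7*√102 + 5*√21 + 9*√17 + 12*√14)/142

Group as (√14 + √21) + √17; multiply by (√14 + √21) - √17, then rationalise the remaining surd.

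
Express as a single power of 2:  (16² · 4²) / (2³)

2^9

16² = 2^8; 4² = 2^4; 2³ = 2^3
Combine exponents: 2^9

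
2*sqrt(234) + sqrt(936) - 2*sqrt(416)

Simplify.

2*sqrt(234) = 6*sqrt(26); sqrt(936) = 6*sqrt(26); 2*sqrt(416) = 8*sqrt(26)
Combine: (6 + 6 - 8)·sqrt(26) = 4*sqrt(26)

4*sqrt(26)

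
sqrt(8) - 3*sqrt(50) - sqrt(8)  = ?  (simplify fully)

sqrt(8) = 2*sqrt(2); 3*sqrt(50) = 15*sqrt(2); sqrt(8) = 2*sqrt(2)
Combine: (2 - 15 - 2)·sqrt(2) = -15*sqrt(2)

-15*sqrt(2)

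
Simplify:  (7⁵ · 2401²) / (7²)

7⁵ = 7^5; 2401² = 7^8; 7² = 7^2
Combine exponents: 7^11

7^11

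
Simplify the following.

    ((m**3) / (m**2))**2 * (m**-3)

1/m

Inside the bracket: m**1
Raise to the power 2: m**2
Multiply by (m**-3): add exponents.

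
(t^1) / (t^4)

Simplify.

t^(-3)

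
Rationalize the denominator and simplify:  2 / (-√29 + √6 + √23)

(6*√23 + 23*√6 + √4002)/138

Group as (√6 + √23) - √29; multiply by (√6 + √23) + √29, then rationalise the remaining surd.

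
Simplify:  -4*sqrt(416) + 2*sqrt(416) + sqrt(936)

-2*sqrt(26)

4*sqrt(416) = 16*sqrt(26); 2*sqrt(416) = 8*sqrt(26); sqrt(936) = 6*sqrt(26)
Combine: (-16 + 8 + 6)·sqrt(26) = -2*sqrt(26)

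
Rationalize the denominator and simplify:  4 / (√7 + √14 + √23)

(-14*√46 - 2*√23 + 16*√14 + 30*√7)/97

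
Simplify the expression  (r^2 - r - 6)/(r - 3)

Factor: r^2 - r - 6 = (r - 3)*(r + 2)
Cancel the common factor (r - 3).

r + 2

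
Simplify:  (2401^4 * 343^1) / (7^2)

2401^4 = 7^16; 343^1 = 7^3; 7^2 = 7^2
Combine exponents: 7^17

7^17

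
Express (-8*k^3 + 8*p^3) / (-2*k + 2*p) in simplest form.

4*k^2 + 4*k*p + 4*p^2

(2*p)^3 - (2*k)^3 = (-2*k + 2*p)(4*k^2 + 4*k*p + 4*p^2).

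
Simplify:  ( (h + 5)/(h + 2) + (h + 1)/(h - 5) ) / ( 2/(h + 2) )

Numerator: (h + 5)/(h + 2) + (h + 1)/(h - 5) = (2*h**2 + 3*h - 23)/(h**2 - 3*h - 10)
Denominator: 2/(h + 2) = 2/(h + 2)
Divide: ((2*h**2 + 3*h - 23)/(h**2 - 3*h - 10)) · (h/2 + 1) = (2*h**2 + 3*h - 23)/(2*h - 10)

(2*h**2 + 3*h - 23)/(2*h - 10)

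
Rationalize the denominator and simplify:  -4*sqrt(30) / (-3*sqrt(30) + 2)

(4*sqrt(30) + 180)/133

Multiply numerator and denominator by 2 + 3*sqrt(30).
Denominator becomes -266; numerator becomes -360 - 8*sqrt(30).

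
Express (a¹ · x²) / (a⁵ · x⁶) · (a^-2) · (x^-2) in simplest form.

Quotient: (a^-4) · (x^-4)
Multiply by (a^-2) · (x^-2): add exponents.

1/(a⁶*x⁶)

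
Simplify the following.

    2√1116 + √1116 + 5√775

2√1116 = 12*√31; √1116 = 6*√31; 5√775 = 25*√31
Combine: (12 + 6 + 25)·√31 = 43*√31

43*√31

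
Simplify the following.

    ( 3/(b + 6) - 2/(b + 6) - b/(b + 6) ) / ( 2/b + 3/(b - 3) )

(-b³ + 4*b² - 3*b)/(5*b² + 24*b - 36)

Numerator: 3/(b + 6) - 2/(b + 6) - b/(b + 6) = (-b + 1)/(b + 6)
Denominator: 2/b + 3/(b - 3) = (5*b - 6)/(b² - 3*b)
Divide: ((-b + 1)/(b + 6)) · ((b² - 3*b)/(5*b - 6)) = (-b³ + 4*b² - 3*b)/(5*b² + 24*b - 36)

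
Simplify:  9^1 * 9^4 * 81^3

9^1 = 3^2; 9^4 = 3^8; 81^3 = 3^12
Combine exponents: 3^22

3^22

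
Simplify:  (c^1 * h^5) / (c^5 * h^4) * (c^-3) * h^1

h^2/c^7

Quotient: (c^-4) * h^1
Multiply by (c^-3) * h^1: add exponents.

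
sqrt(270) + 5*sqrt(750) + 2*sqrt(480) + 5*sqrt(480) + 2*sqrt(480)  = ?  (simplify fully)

sqrt(270) = 3*sqrt(30); 5*sqrt(750) = 25*sqrt(30); 2*sqrt(480) = 8*sqrt(30); 5*sqrt(480) = 20*sqrt(30); 2*sqrt(480) = 8*sqrt(30)
Combine: (3 + 25 + 8 + 20 + 8)·sqrt(30) = 64*sqrt(30)

64*sqrt(30)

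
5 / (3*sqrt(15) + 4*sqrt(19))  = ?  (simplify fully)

(-15*sqrt(15) + 20*sqrt(19))/169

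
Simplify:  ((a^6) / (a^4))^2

Inside the bracket: a^2
Raise to the power 2: a^4

a^4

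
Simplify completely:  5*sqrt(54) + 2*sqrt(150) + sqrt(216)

5*sqrt(54) = 15*sqrt(6); 2*sqrt(150) = 10*sqrt(6); sqrt(216) = 6*sqrt(6)
Combine: (15 + 10 + 6)·sqrt(6) = 31*sqrt(6)

31*sqrt(6)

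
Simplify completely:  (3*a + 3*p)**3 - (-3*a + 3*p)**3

54*a*(a**2 + 3*p**2)

Write as f((3*p),(3*a)) - f((3*p),-(3*a)) and expand.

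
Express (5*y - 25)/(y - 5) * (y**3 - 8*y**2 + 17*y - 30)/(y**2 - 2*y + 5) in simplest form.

Factor: 5*y - 25 = 5*(y - 5);  y**3 - 8*y**2 + 17*y - 30 = (y**2 - 2*y + 5)*(y - 6)
Cancel the common factors (y**2 - 2*y + 5), (y - 5).

5*y - 30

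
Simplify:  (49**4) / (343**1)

7**5

49**4 = 7**8; 343**1 = 7**3
Combine exponents: 7**5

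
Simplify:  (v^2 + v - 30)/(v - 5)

Factor: v^2 + v - 30 = (v - 5)*(v + 6)
Cancel the common factor (v - 5).

v + 6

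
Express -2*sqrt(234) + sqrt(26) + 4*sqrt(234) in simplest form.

2*sqrt(234) = 6*sqrt(26); sqrt(26) = sqrt(26); 4*sqrt(234) = 12*sqrt(26)
Combine: (-6 + 1 + 12)·sqrt(26) = 7*sqrt(26)

7*sqrt(26)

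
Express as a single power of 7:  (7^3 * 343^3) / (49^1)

7^3 = 7^3; 343^3 = 7^9; 49^1 = 7^2
Combine exponents: 7^10

7^10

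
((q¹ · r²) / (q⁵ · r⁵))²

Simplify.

Inside the bracket: (q^-4) · (r^-3)
Raise to the power 2: (q^-8) · (r^-6)

1/(q⁸*r⁶)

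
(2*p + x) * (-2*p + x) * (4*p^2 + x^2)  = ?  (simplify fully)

(x+(2*p))(x-(2*p)) = -4*p^2 + x^2; continue pairing.

-16*p^4 + x^4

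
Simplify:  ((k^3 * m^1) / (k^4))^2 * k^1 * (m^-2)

Inside the bracket: (k^-1) * m^1
Raise to the power 2: (k^-2) * m^2
Multiply by k^1 * (m^-2): add exponents.

1/k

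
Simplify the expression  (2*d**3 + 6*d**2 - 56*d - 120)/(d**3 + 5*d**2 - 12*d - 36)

(2*d - 10)/(d - 3)

Factor: 2*d**3 + 6*d**2 - 56*d - 120 = 2*(d + 6)*(d - 5)*(d + 2);  d**3 + 5*d**2 - 12*d - 36 = (d + 6)*(d + 2)*(d - 3)
Cancel the common factors (d + 6), (d + 2).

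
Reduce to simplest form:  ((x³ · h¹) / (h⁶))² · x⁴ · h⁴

Inside the bracket: x³ · (h^-5)
Raise to the power 2: x⁶ · (h^-10)
Multiply by x⁴ · h⁴: add exponents.

x^10/h⁶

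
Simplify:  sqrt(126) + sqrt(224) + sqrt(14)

sqrt(126) = 3*sqrt(14); sqrt(224) = 4*sqrt(14); sqrt(14) = sqrt(14)
Combine: (3 + 4 + 1)·sqrt(14) = 8*sqrt(14)

8*sqrt(14)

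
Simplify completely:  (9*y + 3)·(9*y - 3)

81*y² - 9

Product of conjugates: (P+Q)(P-Q) = P^2 - Q^2.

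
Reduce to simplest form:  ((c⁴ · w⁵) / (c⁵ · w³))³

Inside the bracket: (c^-1) · w²
Raise to the power 3: (c^-3) · w⁶

w⁶/c³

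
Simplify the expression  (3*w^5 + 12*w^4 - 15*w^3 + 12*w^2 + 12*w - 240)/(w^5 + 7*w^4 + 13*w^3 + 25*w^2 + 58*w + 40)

Factor: 3*w^5 + 12*w^4 - 15*w^3 + 12*w^2 + 12*w - 240 = 3*(w + 2)*(w^2 - w + 4)*(w - 2)*(w + 5);  w^5 + 7*w^4 + 13*w^3 + 25*w^2 + 58*w + 40 = (w^2 - w + 4)*(w + 5)*(w + 1)*(w + 2)
Cancel the common factors (w^2 - w + 4), (w + 2), (w + 5).

(3*w - 6)/(w + 1)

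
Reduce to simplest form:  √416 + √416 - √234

5*√26

√416 = 4*√26; √416 = 4*√26; √234 = 3*√26
Combine: (4 + 4 - 3)·√26 = 5*√26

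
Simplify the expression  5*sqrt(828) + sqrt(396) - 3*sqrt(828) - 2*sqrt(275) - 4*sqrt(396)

-28*sqrt(11) + 12*sqrt(23)

5*sqrt(828) = 30*sqrt(23); sqrt(396) = 6*sqrt(11); 3*sqrt(828) = 18*sqrt(23); 2*sqrt(275) = 10*sqrt(11); 4*sqrt(396) = 24*sqrt(11)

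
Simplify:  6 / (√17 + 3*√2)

Multiply numerator and denominator by -3*√2 + √17.
Denominator becomes -1; numerator becomes -18*√2 + 6*√17.

-6*√17 + 18*√2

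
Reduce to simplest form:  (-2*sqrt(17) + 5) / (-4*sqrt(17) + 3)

(-14*sqrt(17) + 121)/263

Multiply numerator and denominator by 3 + 4*sqrt(17).
Denominator becomes -263; numerator becomes -121 + 14*sqrt(17).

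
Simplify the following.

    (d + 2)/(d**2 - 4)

Factor: d**2 - 4 = (d + 2)*(d - 2)
Cancel the common factor (d + 2).

1/(d - 2)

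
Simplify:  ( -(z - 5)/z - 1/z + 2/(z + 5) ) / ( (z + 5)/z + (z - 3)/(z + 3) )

(-z³ - 2*z² + 23*z + 60)/(2*z³ + 15*z² + 40*z + 75)

Numerator: -(z - 5)/z - 1/z + 2/(z + 5) = (-z² + z + 20)/(z² + 5*z)
Denominator: (z + 5)/z + (z - 3)/(z + 3) = (2*z² + 5*z + 15)/(z² + 3*z)
Divide: ((-z² + z + 20)/(z² + 5*z)) · ((z² + 3*z)/(2*z² + 5*z + 15)) = (-z³ - 2*z² + 23*z + 60)/(2*z³ + 15*z² + 40*z + 75)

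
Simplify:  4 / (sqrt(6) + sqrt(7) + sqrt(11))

Group as (sqrt(6) + sqrt(11)) + sqrt(7); multiply by (sqrt(6) + sqrt(11)) - sqrt(7), then rationalise the remaining surd.

(-2*sqrt(462) + 2*sqrt(11) + 10*sqrt(7) + 12*sqrt(6))/41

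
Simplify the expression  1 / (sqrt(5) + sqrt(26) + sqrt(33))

(-sqrt(4290) - sqrt(33) + 6*sqrt(26) + 27*sqrt(5))/258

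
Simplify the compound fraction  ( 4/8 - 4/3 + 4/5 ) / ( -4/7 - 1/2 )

Numerator: 4/8 - 4/3 + 4/5 = -1/30
Denominator: -4/7 - 1/2 = -15/14
Divide: (-1/30) · (-14/15) = 7/225

7/225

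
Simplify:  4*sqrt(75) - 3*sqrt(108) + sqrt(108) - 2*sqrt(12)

4*sqrt(75) = 20*sqrt(3); 3*sqrt(108) = 18*sqrt(3); sqrt(108) = 6*sqrt(3); 2*sqrt(12) = 4*sqrt(3)
Combine: (20 - 18 + 6 - 4)·sqrt(3) = 4*sqrt(3)

4*sqrt(3)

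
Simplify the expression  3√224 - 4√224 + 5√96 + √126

-√14 + 20*√6

3√224 = 12*√14; 4√224 = 16*√14; 5√96 = 20*√6; √126 = 3*√14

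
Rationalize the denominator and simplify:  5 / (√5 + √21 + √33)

Group as (√5 + √33) + √21; multiply by (√5 + √33) - √21, then rationalise the remaining surd.

(-30*√385 - 35*√33 + 85*√21 + 245*√5)/371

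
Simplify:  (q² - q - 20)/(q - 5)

Factor: q² - q - 20 = (q + 4)·(q - 5)
Cancel the common factor (q - 5).

q + 4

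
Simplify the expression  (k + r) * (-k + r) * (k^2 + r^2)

Pair the conjugate factors: (r+k)(r-k) = -k^2 + r^2, then repeat with the next factor.

-k^4 + r^4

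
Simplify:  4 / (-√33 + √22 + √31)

(-10*√33 + 12*√31 + 21*√22 + 11*√186)/291

Group as (√22 + √31) - √33; multiply by (√22 + √31) + √33, then rationalise the remaining surd.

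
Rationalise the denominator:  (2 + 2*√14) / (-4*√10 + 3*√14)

Multiply numerator and denominator by 3*√14 + 4*√10.
Denominator becomes -34; numerator becomes 6*√14 + 8*√10 + 84 + 16*√35.

(-8*√35 - 42 - 4*√10 - 3*√14)/17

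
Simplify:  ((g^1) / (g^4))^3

g^(-9)

Inside the bracket: (g^-3)
Raise to the power 3: (g^-9)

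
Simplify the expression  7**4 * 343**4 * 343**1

7**4 = 7**4; 343**4 = 7**12; 343**1 = 7**3
Combine exponents: 7**19

7**19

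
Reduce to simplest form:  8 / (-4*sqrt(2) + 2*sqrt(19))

Multiply numerator and denominator by 4*sqrt(2) + 2*sqrt(19).
Denominator becomes 44; numerator becomes 32*sqrt(2) + 16*sqrt(19).

(8*sqrt(2) + 4*sqrt(19))/11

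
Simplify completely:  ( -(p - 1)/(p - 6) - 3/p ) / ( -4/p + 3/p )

(p^2 + 2*p - 18)/(p - 6)

Numerator: -(p - 1)/(p - 6) - 3/p = (-p^2 - 2*p + 18)/(p^2 - 6*p)
Denominator: -4/p + 3/p = -1/p
Divide: ((-p^2 - 2*p + 18)/(p^2 - 6*p)) · (-p) = (p^2 + 2*p - 18)/(p - 6)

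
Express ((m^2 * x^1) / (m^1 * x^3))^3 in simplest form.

Inside the bracket: m^1 * (x^-2)
Raise to the power 3: m^3 * (x^-6)

m^3/x^6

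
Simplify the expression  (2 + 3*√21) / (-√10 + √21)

(2*√10 + 2*√21 + 3*√210 + 63)/11

Multiply numerator and denominator by √10 + √21.
Denominator becomes 11; numerator becomes 2*√10 + 2*√21 + 3*√210 + 63.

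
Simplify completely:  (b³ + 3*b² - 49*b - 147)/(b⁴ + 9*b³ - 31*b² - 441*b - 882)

Factor: b³ + 3*b² - 49*b - 147 = (b + 3)·(b + 7)·(b - 7);  b⁴ + 9*b³ - 31*b² - 441*b - 882 = (b + 7)·(b + 6)·(b - 7)·(b + 3)
Cancel the common factors (b - 7), (b + 3), (b + 7).

1/(b + 6)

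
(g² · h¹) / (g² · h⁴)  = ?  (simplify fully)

h^(-3)

Quotient: (h^-3)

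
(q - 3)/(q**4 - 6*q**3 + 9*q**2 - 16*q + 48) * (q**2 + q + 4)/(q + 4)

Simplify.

Factor: q**4 - 6*q**3 + 9*q**2 - 16*q + 48 = (q - 4)*(q**2 + q + 4)*(q - 3)
Cancel the common factors (q**2 + q + 4), (q - 3).

1/(q**2 - 16)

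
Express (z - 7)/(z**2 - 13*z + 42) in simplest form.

Factor: z**2 - 13*z + 42 = (z - 7)*(z - 6)
Cancel the common factor (z - 7).

1/(z - 6)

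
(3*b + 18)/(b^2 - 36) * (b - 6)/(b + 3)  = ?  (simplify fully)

3/(b + 3)

Factor: 3*b + 18 = 3*(b + 6);  b^2 - 36 = (b + 6)*(b - 6)
Cancel the common factors (b - 6), (b + 6).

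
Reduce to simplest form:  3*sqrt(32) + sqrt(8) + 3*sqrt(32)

3*sqrt(32) = 12*sqrt(2); sqrt(8) = 2*sqrt(2); 3*sqrt(32) = 12*sqrt(2)
Combine: (12 + 2 + 12)·sqrt(2) = 26*sqrt(2)

26*sqrt(2)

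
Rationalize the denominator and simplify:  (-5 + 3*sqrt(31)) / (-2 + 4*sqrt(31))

(-7*sqrt(31) + 181)/246

Multiply numerator and denominator by -4*sqrt(31) - 2.
Denominator becomes -492; numerator becomes -362 + 14*sqrt(31).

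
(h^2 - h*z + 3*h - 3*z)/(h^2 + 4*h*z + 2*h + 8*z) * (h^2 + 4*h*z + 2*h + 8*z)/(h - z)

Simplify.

Factor: h^2 - h*z + 3*h - 3*z = (h - z)*(h + 3);  h^2 + 4*h*z + 2*h + 8*z = (h + 4*z)*(h + 2);  h^2 + 4*h*z + 2*h + 8*z = (h + 4*z)*(h + 2)
Cancel the common factors (h + 2), (h + 4*z), (h - z).

h + 3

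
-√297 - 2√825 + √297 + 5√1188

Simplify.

20*√33

√297 = 3*√33; 2√825 = 10*√33; √297 = 3*√33; 5√1188 = 30*√33
Combine: (-3 - 10 + 3 + 30)·√33 = 20*√33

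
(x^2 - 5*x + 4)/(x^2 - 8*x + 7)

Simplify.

(x - 4)/(x - 7)

Factor: x^2 - 5*x + 4 = (x - 1)*(x - 4);  x^2 - 8*x + 7 = (x - 7)*(x - 1)
Cancel the common factor (x - 1).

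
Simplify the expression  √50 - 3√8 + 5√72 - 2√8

25*√2

√50 = 5*√2; 3√8 = 6*√2; 5√72 = 30*√2; 2√8 = 4*√2
Combine: (5 - 6 + 30 - 4)·√2 = 25*√2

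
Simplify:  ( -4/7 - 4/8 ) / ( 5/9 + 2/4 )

-135/133

Numerator: -4/7 - 4/8 = -15/14
Denominator: 5/9 + 2/4 = 19/18
Divide: (-15/14) · (18/19) = -135/133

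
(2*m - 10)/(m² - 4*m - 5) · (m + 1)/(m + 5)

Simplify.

Factor: 2*m - 10 = 2·(m - 5);  m² - 4*m - 5 = (m - 5)·(m + 1)
Cancel the common factors (m + 1), (m - 5).

2/(m + 5)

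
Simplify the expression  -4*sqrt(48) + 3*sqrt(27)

4*sqrt(48) = 16*sqrt(3); 3*sqrt(27) = 9*sqrt(3)
Combine: (-16 + 9)·sqrt(3) = -7*sqrt(3)

-7*sqrt(3)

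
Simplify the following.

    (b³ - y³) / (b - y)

b² + b*y + y²

b^3 - y^3 = (b - y)(b² + b*y + y²).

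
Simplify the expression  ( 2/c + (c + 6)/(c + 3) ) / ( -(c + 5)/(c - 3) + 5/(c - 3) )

Numerator: 2/c + (c + 6)/(c + 3) = (c**2 + 8*c + 6)/(c**2 + 3*c)
Denominator: -(c + 5)/(c - 3) + 5/(c - 3) = -c/(c - 3)
Divide: ((c**2 + 8*c + 6)/(c**2 + 3*c)) · (-(c - 3)/c) = (-c**3 - 5*c**2 + 18*c + 18)/(c**3 + 3*c**2)

(-c**3 - 5*c**2 + 18*c + 18)/(c**3 + 3*c**2)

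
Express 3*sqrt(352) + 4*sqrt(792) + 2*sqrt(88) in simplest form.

3*sqrt(352) = 12*sqrt(22); 4*sqrt(792) = 24*sqrt(22); 2*sqrt(88) = 4*sqrt(22)
Combine: (12 + 24 + 4)·sqrt(22) = 40*sqrt(22)

40*sqrt(22)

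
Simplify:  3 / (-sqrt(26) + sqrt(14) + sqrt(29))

(-17*sqrt(26) + 11*sqrt(29) + 41*sqrt(14) + 4*sqrt(2639))/445

Group as (sqrt(14) + sqrt(29)) - sqrt(26); multiply by (sqrt(14) + sqrt(29)) + sqrt(26), then rationalise the remaining surd.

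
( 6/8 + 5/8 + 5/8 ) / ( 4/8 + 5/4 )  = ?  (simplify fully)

Numerator: 6/8 + 5/8 + 5/8 = 2
Denominator: 4/8 + 5/4 = 7/4
Divide: (2) · (4/7) = 8/7

8/7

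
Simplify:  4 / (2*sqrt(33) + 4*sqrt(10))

Multiply numerator and denominator by -2*sqrt(33) + 4*sqrt(10).
Denominator becomes 28; numerator becomes -8*sqrt(33) + 16*sqrt(10).

(-2*sqrt(33) + 4*sqrt(10))/7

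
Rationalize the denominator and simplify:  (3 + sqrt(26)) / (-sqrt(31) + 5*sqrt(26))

Multiply numerator and denominator by sqrt(31) + 5*sqrt(26).
Denominator becomes 619; numerator becomes 3*sqrt(31) + sqrt(806) + 15*sqrt(26) + 130.

(3*sqrt(31) + sqrt(806) + 15*sqrt(26) + 130)/619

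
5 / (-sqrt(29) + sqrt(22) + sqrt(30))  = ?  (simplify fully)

(-115*sqrt(29) + 105*sqrt(30) + 185*sqrt(22) + 20*sqrt(4785))/2111

Group as (sqrt(22) + sqrt(30)) - sqrt(29); multiply by (sqrt(22) + sqrt(30)) + sqrt(29), then rationalise the remaining surd.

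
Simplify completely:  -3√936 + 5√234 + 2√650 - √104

3√936 = 18*√26; 5√234 = 15*√26; 2√650 = 10*√26; √104 = 2*√26
Combine: (-18 + 15 + 10 - 2)·√26 = 5*√26

5*√26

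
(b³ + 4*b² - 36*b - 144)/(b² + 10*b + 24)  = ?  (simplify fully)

Factor: b³ + 4*b² - 36*b - 144 = (b + 6)·(b + 4)·(b - 6);  b² + 10*b + 24 = (b + 6)·(b + 4)
Cancel the common factors (b + 6), (b + 4).

b - 6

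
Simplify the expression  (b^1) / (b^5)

b^(-4)

Quotient: (b^-4)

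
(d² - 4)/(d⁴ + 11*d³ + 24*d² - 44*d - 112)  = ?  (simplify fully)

Factor: d² - 4 = (d - 2)·(d + 2);  d⁴ + 11*d³ + 24*d² - 44*d - 112 = (d + 7)·(d + 4)·(d - 2)·(d + 2)
Cancel the common factors (d - 2), (d + 2).

1/(d² + 11*d + 28)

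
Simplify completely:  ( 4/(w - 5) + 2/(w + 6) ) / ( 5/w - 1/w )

(3*w² + 7*w)/(2*w² + 2*w - 60)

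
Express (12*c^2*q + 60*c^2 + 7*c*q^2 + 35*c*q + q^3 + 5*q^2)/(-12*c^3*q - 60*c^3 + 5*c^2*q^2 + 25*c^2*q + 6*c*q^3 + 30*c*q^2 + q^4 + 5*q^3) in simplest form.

1/(-c + q)

Factor: 12*c^2*q + 60*c^2 + 7*c*q^2 + 35*c*q + q^3 + 5*q^2 = (4*c + q)*(3*c + q)*(q + 5);  -12*c^3*q - 60*c^3 + 5*c^2*q^2 + 25*c^2*q + 6*c*q^3 + 30*c*q^2 + q^4 + 5*q^3 = (q + 5)*(3*c + q)*(4*c + q)*(-c + q)
Cancel the common factors (q + 5), (3*c + q), (4*c + q).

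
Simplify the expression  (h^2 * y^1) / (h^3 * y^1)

1/h

Quotient: (h^-1)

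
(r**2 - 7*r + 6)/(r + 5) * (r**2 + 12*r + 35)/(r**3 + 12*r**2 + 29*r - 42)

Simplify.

(r - 6)/(r + 6)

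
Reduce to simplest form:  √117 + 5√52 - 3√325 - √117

√117 = 3*√13; 5√52 = 10*√13; 3√325 = 15*√13; √117 = 3*√13
Combine: (3 + 10 - 15 - 3)·√13 = -5*√13

-5*√13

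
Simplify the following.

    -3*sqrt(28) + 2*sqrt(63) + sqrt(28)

3*sqrt(28) = 6*sqrt(7); 2*sqrt(63) = 6*sqrt(7); sqrt(28) = 2*sqrt(7)
Combine: (-6 + 6 + 2)·sqrt(7) = 2*sqrt(7)

2*sqrt(7)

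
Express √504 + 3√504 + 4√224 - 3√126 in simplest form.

31*√14

√504 = 6*√14; 3√504 = 18*√14; 4√224 = 16*√14; 3√126 = 9*√14
Combine: (6 + 18 + 16 - 9)·√14 = 31*√14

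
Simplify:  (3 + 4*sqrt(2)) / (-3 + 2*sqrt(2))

Multiply numerator and denominator by -3 - 2*sqrt(2).
Denominator becomes 1; numerator becomes -18*sqrt(2) - 25.

-18*sqrt(2) - 25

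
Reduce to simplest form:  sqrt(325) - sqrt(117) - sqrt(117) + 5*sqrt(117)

14*sqrt(13)

sqrt(325) = 5*sqrt(13); sqrt(117) = 3*sqrt(13); sqrt(117) = 3*sqrt(13); 5*sqrt(117) = 15*sqrt(13)
Combine: (5 - 3 - 3 + 15)·sqrt(13) = 14*sqrt(13)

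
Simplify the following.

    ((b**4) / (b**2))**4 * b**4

b**12

Inside the bracket: b**2
Raise to the power 4: b**8
Multiply by b**4: add exponents.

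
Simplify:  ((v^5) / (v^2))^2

v^6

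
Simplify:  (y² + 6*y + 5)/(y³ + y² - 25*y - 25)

Factor: y² + 6*y + 5 = (y + 5)·(y + 1);  y³ + y² - 25*y - 25 = (y + 1)·(y - 5)·(y + 5)
Cancel the common factors (y + 5), (y + 1).

1/(y - 5)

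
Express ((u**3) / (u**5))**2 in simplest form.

u**(-4)

Inside the bracket: (u**-2)
Raise to the power 2: (u**-4)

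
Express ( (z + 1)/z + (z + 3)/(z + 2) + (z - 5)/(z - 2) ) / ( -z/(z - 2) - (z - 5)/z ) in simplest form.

Numerator: (z + 1)/z + (z + 3)/(z + 2) + (z - 5)/(z - 2) = (3*z^3 - z^2 - 20*z - 4)/(z^3 - 4*z)
Denominator: -z/(z - 2) - (z - 5)/z = (-2*z^2 + 7*z - 10)/(z^2 - 2*z)
Divide: ((3*z^3 - z^2 - 20*z - 4)/(z^3 - 4*z)) · ((z^2 - 2*z)/(-2*z^2 + 7*z - 10)) = (-3*z^3 + z^2 + 20*z + 4)/(2*z^3 - 3*z^2 - 4*z + 20)

(-3*z^3 + z^2 + 20*z + 4)/(2*z^3 - 3*z^2 - 4*z + 20)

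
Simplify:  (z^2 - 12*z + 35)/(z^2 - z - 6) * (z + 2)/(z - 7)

Factor: z^2 - 12*z + 35 = (z - 7)*(z - 5);  z^2 - z - 6 = (z + 2)*(z - 3)
Cancel the common factors (z + 2), (z - 7).

(z - 5)/(z - 3)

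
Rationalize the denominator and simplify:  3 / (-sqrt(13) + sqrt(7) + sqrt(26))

(-30*sqrt(13) - 9*sqrt(26) + 48*sqrt(7) + 39*sqrt(14))/164

Group as (sqrt(7) + sqrt(26)) - sqrt(13); multiply by (sqrt(7) + sqrt(26)) + sqrt(13), then rationalise the remaining surd.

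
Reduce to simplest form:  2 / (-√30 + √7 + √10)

(26*√30 + 54*√10 + 66*√7 + 40*√21)/111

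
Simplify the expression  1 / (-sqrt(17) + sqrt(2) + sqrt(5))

Group as (sqrt(2) + sqrt(5)) - sqrt(17); multiply by (sqrt(2) + sqrt(5)) + sqrt(17), then rationalise the remaining surd.

(-5*sqrt(17) - 7*sqrt(5) - 10*sqrt(2) - sqrt(170))/30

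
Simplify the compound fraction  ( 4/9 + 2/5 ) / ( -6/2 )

-38/135

Numerator: 4/9 + 2/5 = 38/45
Denominator: -6/2 = -3
Divide: (38/45) · (-1/3) = -38/135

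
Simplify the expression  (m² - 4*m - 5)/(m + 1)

m - 5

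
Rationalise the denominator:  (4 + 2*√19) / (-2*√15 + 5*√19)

(8*√15 + 4*√285 + 20*√19 + 190)/415

Multiply numerator and denominator by 2*√15 + 5*√19.
Denominator becomes 415; numerator becomes 8*√15 + 4*√285 + 20*√19 + 190.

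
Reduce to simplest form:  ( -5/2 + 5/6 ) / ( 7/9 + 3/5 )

Numerator: -5/2 + 5/6 = -5/3
Denominator: 7/9 + 3/5 = 62/45
Divide: (-5/3) · (45/62) = -75/62

-75/62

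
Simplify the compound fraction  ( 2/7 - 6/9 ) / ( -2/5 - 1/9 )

120/161

Numerator: 2/7 - 6/9 = -8/21
Denominator: -2/5 - 1/9 = -23/45
Divide: (-8/21) · (-45/23) = 120/161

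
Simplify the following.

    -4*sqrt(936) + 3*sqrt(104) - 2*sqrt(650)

-28*sqrt(26)

4*sqrt(936) = 24*sqrt(26); 3*sqrt(104) = 6*sqrt(26); 2*sqrt(650) = 10*sqrt(26)
Combine: (-24 + 6 - 10)·sqrt(26) = -28*sqrt(26)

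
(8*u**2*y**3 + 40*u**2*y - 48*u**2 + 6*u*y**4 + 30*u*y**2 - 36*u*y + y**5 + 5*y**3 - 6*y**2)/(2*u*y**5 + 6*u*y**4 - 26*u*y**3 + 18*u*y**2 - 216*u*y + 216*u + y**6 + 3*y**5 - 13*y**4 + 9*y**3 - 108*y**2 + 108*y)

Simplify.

(4*u + y)/(y**2 + 3*y - 18)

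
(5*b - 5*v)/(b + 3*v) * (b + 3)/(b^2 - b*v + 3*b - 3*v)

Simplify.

5/(b + 3*v)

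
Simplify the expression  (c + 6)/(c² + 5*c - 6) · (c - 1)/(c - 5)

Factor: c² + 5*c - 6 = (c - 1)·(c + 6)
Cancel the common factors (c + 6), (c - 1).

1/(c - 5)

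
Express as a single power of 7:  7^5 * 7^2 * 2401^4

7^23

7^5 = 7^5; 7^2 = 7^2; 2401^4 = 7^16
Combine exponents: 7^23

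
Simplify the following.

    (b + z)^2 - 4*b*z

(b - z)^2

Expanding gives b^2 - 2*b*z + z^2, a perfect square.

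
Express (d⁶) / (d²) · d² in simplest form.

Quotient: d⁴
Multiply by d²: add exponents.

d⁶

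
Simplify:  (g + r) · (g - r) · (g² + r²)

g⁴ - r⁴

Pair the conjugate factors: (g+r)(g-r) = g² - r², then repeat with the next factor.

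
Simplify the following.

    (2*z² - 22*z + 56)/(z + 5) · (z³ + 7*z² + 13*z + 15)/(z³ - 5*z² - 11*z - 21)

2*z - 8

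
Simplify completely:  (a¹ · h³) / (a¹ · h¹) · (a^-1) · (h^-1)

Quotient: h²
Multiply by (a^-1) · (h^-1): add exponents.

h/a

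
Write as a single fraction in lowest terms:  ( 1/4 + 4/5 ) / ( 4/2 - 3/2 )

21/10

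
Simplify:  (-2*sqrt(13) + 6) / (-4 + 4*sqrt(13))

(-5 + sqrt(13))/12

Multiply numerator and denominator by -4*sqrt(13) - 4.
Denominator becomes -192; numerator becomes -16*sqrt(13) + 80.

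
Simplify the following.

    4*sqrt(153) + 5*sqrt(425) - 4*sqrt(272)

4*sqrt(153) = 12*sqrt(17); 5*sqrt(425) = 25*sqrt(17); 4*sqrt(272) = 16*sqrt(17)
Combine: (12 + 25 - 16)·sqrt(17) = 21*sqrt(17)

21*sqrt(17)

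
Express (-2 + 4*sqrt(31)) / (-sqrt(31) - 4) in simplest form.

Multiply numerator and denominator by -4 + sqrt(31).
Denominator becomes -15; numerator becomes -18*sqrt(31) + 132.

(-44 + 6*sqrt(31))/5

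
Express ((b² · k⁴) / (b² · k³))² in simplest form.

k²

Inside the bracket: k¹
Raise to the power 2: k²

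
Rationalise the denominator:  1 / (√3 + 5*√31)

Multiply numerator and denominator by -√3 + 5*√31.
Denominator becomes 772; numerator becomes -√3 + 5*√31.

(-√3 + 5*√31)/772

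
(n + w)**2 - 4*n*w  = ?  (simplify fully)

Expanding gives n**2 - 2*n*w + w**2, a perfect square.

(n - w)**2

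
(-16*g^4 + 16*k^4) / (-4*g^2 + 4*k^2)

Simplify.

4*g^2 + 4*k^2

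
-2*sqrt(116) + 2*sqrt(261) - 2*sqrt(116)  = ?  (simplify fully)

2*sqrt(116) = 4*sqrt(29); 2*sqrt(261) = 6*sqrt(29); 2*sqrt(116) = 4*sqrt(29)
Combine: (-4 + 6 - 4)·sqrt(29) = -2*sqrt(29)

-2*sqrt(29)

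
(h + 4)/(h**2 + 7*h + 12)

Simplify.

Factor: h**2 + 7*h + 12 = (h + 3)*(h + 4)
Cancel the common factor (h + 4).

1/(h + 3)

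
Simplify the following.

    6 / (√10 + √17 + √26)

(-24*√1105 + 6*√26 + 114*√17 + 198*√10)/679

Group as (√17 + √26) + √10; multiply by (√17 + √26) - √10, then rationalise the remaining surd.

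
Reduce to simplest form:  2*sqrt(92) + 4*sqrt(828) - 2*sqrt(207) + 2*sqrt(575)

32*sqrt(23)

2*sqrt(92) = 4*sqrt(23); 4*sqrt(828) = 24*sqrt(23); 2*sqrt(207) = 6*sqrt(23); 2*sqrt(575) = 10*sqrt(23)
Combine: (4 + 24 - 6 + 10)·sqrt(23) = 32*sqrt(23)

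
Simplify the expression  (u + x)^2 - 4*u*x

(u - x)^2

After expansion: u^2 - 2*u*x + x^2 — a perfect-square trinomial.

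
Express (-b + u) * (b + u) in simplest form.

-b^2 + u^2

Telescope via difference of squares: (u+b)(u-b) = -b^2 + u^2.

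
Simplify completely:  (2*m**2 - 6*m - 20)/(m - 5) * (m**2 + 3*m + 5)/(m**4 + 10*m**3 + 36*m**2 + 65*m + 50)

Factor: 2*m**2 - 6*m - 20 = 2*(m - 5)*(m + 2);  m**4 + 10*m**3 + 36*m**2 + 65*m + 50 = (m**2 + 3*m + 5)*(m + 5)*(m + 2)
Cancel the common factors (m**2 + 3*m + 5), (m - 5), (m + 2).

2/(m + 5)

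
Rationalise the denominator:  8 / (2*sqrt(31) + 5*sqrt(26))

(-8*sqrt(31) + 20*sqrt(26))/263

Multiply numerator and denominator by -2*sqrt(31) + 5*sqrt(26).
Denominator becomes 526; numerator becomes -16*sqrt(31) + 40*sqrt(26).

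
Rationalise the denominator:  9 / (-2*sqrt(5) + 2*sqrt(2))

(-3*sqrt(5) - 3*sqrt(2))/2

Multiply numerator and denominator by 2*sqrt(2) + 2*sqrt(5).
Denominator becomes -12; numerator becomes 18*sqrt(2) + 18*sqrt(5).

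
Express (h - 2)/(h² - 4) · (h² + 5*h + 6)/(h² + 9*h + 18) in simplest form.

1/(h + 6)

Factor: h² - 4 = (h + 2)·(h - 2);  h² + 5*h + 6 = (h + 3)·(h + 2);  h² + 9*h + 18 = (h + 3)·(h + 6)
Cancel the common factors (h - 2), (h + 3), (h + 2).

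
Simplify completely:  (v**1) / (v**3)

Quotient: (v**-2)

v**(-2)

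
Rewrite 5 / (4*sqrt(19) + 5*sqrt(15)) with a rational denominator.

(-20*sqrt(19) + 25*sqrt(15))/71

Multiply numerator and denominator by -4*sqrt(19) + 5*sqrt(15).
Denominator becomes 71; numerator becomes -20*sqrt(19) + 25*sqrt(15).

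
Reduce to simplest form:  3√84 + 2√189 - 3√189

3*√21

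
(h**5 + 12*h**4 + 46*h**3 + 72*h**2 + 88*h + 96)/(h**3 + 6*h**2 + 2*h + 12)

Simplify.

Factor: h**5 + 12*h**4 + 46*h**3 + 72*h**2 + 88*h + 96 = (h + 4)*(h + 6)*(h**2 + 2)*(h + 2);  h**3 + 6*h**2 + 2*h + 12 = (h + 6)*(h**2 + 2)
Cancel the common factors (h**2 + 2), (h + 6).

h**2 + 6*h + 8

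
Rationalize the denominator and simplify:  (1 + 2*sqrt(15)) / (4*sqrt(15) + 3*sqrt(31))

Multiply numerator and denominator by -3*sqrt(31) + 4*sqrt(15).
Denominator becomes -39; numerator becomes -6*sqrt(465) - 3*sqrt(31) + 4*sqrt(15) + 120.

(-120 - 4*sqrt(15) + 3*sqrt(31) + 6*sqrt(465))/39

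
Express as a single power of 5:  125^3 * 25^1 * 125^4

5^23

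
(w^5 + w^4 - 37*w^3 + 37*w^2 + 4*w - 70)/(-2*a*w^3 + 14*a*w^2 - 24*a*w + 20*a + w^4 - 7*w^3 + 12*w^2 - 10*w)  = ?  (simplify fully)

(w^2 + 8*w + 7)/(-2*a + w)

Factor: w^5 + w^4 - 37*w^3 + 37*w^2 + 4*w - 70 = (w + 1)*(w^2 - 2*w + 2)*(w + 7)*(w - 5);  -2*a*w^3 + 14*a*w^2 - 24*a*w + 20*a + w^4 - 7*w^3 + 12*w^2 - 10*w = (w - 5)*(w^2 - 2*w + 2)*(-2*a + w)
Cancel the common factors (w^2 - 2*w + 2), (w - 5).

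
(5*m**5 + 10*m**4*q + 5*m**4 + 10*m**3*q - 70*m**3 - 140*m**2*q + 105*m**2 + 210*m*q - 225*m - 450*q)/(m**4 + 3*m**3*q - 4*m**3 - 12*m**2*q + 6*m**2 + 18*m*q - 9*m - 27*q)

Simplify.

(5*m**2 + 10*m*q + 25*m + 50*q)/(m + 3*q)

Factor: 5*m**5 + 10*m**4*q + 5*m**4 + 10*m**3*q - 70*m**3 - 140*m**2*q + 105*m**2 + 210*m*q - 225*m - 450*q = 5*(m + 5)*(m - 3)*(m**2 - m + 3)*(m + 2*q);  m**4 + 3*m**3*q - 4*m**3 - 12*m**2*q + 6*m**2 + 18*m*q - 9*m - 27*q = (m**2 - m + 3)*(m - 3)*(m + 3*q)
Cancel the common factors (m**2 - m + 3), (m - 3).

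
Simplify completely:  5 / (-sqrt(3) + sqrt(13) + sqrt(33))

(-115*sqrt(13) - 30*sqrt(143) + 215*sqrt(3) + 85*sqrt(33))/133

Group as (sqrt(13) + sqrt(33)) - sqrt(3); multiply by (sqrt(13) + sqrt(33)) + sqrt(3), then rationalise the remaining surd.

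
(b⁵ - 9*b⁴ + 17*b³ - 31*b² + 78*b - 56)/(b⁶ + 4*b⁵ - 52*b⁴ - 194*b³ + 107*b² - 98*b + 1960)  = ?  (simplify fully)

Factor: b⁵ - 9*b⁴ + 17*b³ - 31*b² + 78*b - 56 = (b - 1)·(b - 2)·(b - 7)·(b² + b + 4);  b⁶ + 4*b⁵ - 52*b⁴ - 194*b³ + 107*b² - 98*b + 1960 = (b + 5)·(b - 7)·(b + 7)·(b² + b + 4)·(b - 2)
Cancel the common factors (b² + b + 4), (b - 7), (b - 2).

(b - 1)/(b² + 12*b + 35)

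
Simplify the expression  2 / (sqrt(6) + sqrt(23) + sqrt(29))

(-sqrt(4002) + 6*sqrt(23) + 23*sqrt(6))/138

Group as (sqrt(6) + sqrt(29)) + sqrt(23); multiply by (sqrt(6) + sqrt(29)) - sqrt(23), then rationalise the remaining surd.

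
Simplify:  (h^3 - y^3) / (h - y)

h^2 + h*y + y^2

Apply the difference-of-cubes factorisation and cancel (h - y).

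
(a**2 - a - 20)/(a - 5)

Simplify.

Factor: a**2 - a - 20 = (a + 4)*(a - 5)
Cancel the common factor (a - 5).

a + 4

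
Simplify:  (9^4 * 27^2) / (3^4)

3^10

9^4 = 3^8; 27^2 = 3^6; 3^4 = 3^4
Combine exponents: 3^10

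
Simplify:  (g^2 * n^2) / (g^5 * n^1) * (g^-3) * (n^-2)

1/(g^6*n)

Quotient: (g^-3) * n^1
Multiply by (g^-3) * (n^-2): add exponents.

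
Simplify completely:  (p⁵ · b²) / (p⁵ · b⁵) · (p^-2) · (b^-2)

1/(b⁵*p²)

Quotient: (b^-3)
Multiply by (p^-2) · (b^-2): add exponents.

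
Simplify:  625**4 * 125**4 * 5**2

625**4 = 5**16; 125**4 = 5**12; 5**2 = 5**2
Combine exponents: 5**30

5**30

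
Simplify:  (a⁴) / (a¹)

Quotient: a³

a³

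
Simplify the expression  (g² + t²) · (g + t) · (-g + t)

(t+g)(t-g) = -g² + t²; continue pairing.

-g⁴ + t⁴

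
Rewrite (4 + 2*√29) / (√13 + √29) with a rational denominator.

(-√377 - 2*√13 + 2*√29 + 29)/8

Multiply numerator and denominator by -√13 + √29.
Denominator becomes 16; numerator becomes -2*√377 - 4*√13 + 4*√29 + 58.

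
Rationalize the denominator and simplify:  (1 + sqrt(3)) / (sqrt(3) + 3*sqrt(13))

(-3 - sqrt(3) + 3*sqrt(13) + 3*sqrt(39))/114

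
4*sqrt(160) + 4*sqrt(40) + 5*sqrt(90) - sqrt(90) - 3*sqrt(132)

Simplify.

4*sqrt(160) = 16*sqrt(10); 4*sqrt(40) = 8*sqrt(10); 5*sqrt(90) = 15*sqrt(10); sqrt(90) = 3*sqrt(10); 3*sqrt(132) = 6*sqrt(33)

-6*sqrt(33) + 36*sqrt(10)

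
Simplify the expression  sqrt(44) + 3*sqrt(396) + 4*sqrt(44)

28*sqrt(11)

sqrt(44) = 2*sqrt(11); 3*sqrt(396) = 18*sqrt(11); 4*sqrt(44) = 8*sqrt(11)
Combine: (2 + 18 + 8)·sqrt(11) = 28*sqrt(11)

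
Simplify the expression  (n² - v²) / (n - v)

n + v

Factor n^2 - v^2 and cancel (n - v).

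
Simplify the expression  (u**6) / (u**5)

u

Quotient: u**1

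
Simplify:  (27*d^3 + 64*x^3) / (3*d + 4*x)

Factor as (a+b)(a^2-ab+b^2) with a=(3*d), b=(4*x).

9*d^2 - 12*d*x + 16*x^2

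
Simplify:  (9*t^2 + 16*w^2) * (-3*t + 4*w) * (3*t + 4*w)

-81*t^4 + 256*w^4

((4*w)+(3*t))((4*w)-(3*t)) = -9*t^2 + 16*w^2; continue pairing.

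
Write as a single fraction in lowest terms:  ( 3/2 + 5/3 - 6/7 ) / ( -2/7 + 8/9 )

291/76

Numerator: 3/2 + 5/3 - 6/7 = 97/42
Denominator: -2/7 + 8/9 = 38/63
Divide: (97/42) · (63/38) = 291/76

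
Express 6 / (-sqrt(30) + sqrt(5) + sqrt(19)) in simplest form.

(9*sqrt(30) + 24*sqrt(19) + 66*sqrt(5) + 15*sqrt(114))/86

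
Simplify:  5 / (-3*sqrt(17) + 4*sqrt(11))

(15*sqrt(17) + 20*sqrt(11))/23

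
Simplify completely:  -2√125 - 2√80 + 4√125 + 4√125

2√125 = 10*√5; 2√80 = 8*√5; 4√125 = 20*√5; 4√125 = 20*√5
Combine: (-10 - 8 + 20 + 20)·√5 = 22*√5

22*√5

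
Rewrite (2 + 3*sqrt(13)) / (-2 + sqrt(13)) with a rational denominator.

Multiply numerator and denominator by -sqrt(13) - 2.
Denominator becomes -9; numerator becomes -43 - 8*sqrt(13).

(8*sqrt(13) + 43)/9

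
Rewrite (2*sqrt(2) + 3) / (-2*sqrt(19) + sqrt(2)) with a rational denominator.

(-6*sqrt(19) - 4*sqrt(38) - 3*sqrt(2) - 4)/74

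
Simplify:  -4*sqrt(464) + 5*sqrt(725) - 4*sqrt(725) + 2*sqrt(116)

4*sqrt(464) = 16*sqrt(29); 5*sqrt(725) = 25*sqrt(29); 4*sqrt(725) = 20*sqrt(29); 2*sqrt(116) = 4*sqrt(29)
Combine: (-16 + 25 - 20 + 4)·sqrt(29) = -7*sqrt(29)

-7*sqrt(29)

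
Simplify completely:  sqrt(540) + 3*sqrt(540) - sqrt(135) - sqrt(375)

16*sqrt(15)

sqrt(540) = 6*sqrt(15); 3*sqrt(540) = 18*sqrt(15); sqrt(135) = 3*sqrt(15); sqrt(375) = 5*sqrt(15)
Combine: (6 + 18 - 3 - 5)·sqrt(15) = 16*sqrt(15)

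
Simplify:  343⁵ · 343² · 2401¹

343⁵ = 7^15; 343² = 7^6; 2401¹ = 7^4
Combine exponents: 7^25

7^25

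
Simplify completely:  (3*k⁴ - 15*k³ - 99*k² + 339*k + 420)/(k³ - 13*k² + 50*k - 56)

Factor: 3*k⁴ - 15*k³ - 99*k² + 339*k + 420 = 3·(k - 7)·(k + 5)·(k + 1)·(k - 4);  k³ - 13*k² + 50*k - 56 = (k - 7)·(k - 4)·(k - 2)
Cancel the common factors (k - 7), (k - 4).

(3*k² + 18*k + 15)/(k - 2)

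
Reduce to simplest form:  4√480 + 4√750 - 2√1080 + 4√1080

48*√30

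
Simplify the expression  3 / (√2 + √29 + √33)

Group as (√2 + √29) + √33; multiply by (√2 + √29) - √33, then rationalise the remaining surd.

(-√1914 - √33 + 3*√29 + 30*√2)/38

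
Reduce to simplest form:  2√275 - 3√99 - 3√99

-8*√11

2√275 = 10*√11; 3√99 = 9*√11; 3√99 = 9*√11
Combine: (10 - 9 - 9)·√11 = -8*√11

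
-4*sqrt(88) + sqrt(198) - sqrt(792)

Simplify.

4*sqrt(88) = 8*sqrt(22); sqrt(198) = 3*sqrt(22); sqrt(792) = 6*sqrt(22)
Combine: (-8 + 3 - 6)·sqrt(22) = -11*sqrt(22)

-11*sqrt(22)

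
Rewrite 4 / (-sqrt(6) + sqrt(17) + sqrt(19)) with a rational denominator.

(-15*sqrt(6) + 2*sqrt(19) + 4*sqrt(17) + sqrt(1938))/49

Group as (sqrt(17) + sqrt(19)) - sqrt(6); multiply by (sqrt(17) + sqrt(19)) + sqrt(6), then rationalise the remaining surd.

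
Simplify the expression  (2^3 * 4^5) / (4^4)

2^3 = 2^3; 4^5 = 2^10; 4^4 = 2^8
Combine exponents: 2^5

2^5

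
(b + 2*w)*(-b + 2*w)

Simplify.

Product of conjugates: (P+Q)(P-Q) = P^2 - Q^2.

-b^2 + 4*w^2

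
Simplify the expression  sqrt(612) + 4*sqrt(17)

10*sqrt(17)

sqrt(612) = 6*sqrt(17); 4*sqrt(17) = 4*sqrt(17)
Combine: (6 + 4)·sqrt(17) = 10*sqrt(17)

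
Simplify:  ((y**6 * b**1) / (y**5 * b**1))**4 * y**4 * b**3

Inside the bracket: y**1
Raise to the power 4: y**4
Multiply by y**4 * b**3: add exponents.

b**3*y**8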